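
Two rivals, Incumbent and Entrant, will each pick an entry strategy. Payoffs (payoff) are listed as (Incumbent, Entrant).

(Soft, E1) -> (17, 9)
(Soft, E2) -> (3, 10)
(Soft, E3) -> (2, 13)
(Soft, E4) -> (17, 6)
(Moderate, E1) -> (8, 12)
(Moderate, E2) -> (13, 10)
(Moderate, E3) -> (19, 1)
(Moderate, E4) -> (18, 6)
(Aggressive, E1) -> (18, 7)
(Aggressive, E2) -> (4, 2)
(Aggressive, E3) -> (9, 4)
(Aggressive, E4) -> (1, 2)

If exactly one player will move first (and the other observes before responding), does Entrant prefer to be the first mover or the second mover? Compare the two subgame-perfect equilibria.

first

If Incumbent leads: Entrant's best replies are Soft→E3, Moderate→E1, Aggressive→E1; Incumbent's induced payoffs 2, 8, 18; outcome (Aggressive, E1), payoffs (18, 7).
If Entrant leads: Incumbent's best replies are E1→Aggressive, E2→Moderate, E3→Moderate, E4→Moderate; Entrant's induced payoffs 7, 10, 1, 6; outcome (Moderate, E2), payoffs (13, 10).
Entrant gets 10 moving first and 7 moving second, so Entrant prefers to move first.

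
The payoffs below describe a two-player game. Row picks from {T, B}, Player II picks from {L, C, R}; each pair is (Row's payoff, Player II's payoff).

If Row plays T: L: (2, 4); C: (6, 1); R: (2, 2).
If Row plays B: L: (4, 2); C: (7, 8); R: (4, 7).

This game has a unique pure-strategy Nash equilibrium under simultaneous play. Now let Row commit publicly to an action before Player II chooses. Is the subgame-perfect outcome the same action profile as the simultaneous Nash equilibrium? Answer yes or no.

Player II best-responds to each possible Row move:
- T: BR = L, leader payoff 2.
- B: BR = C, leader payoff 7.
Row's induced payoffs are 2, 7, so Row commits to B. Subgame-perfect outcome: (B, C) with payoffs (7, 8).
Under simultaneous play:
Row's best replies: L→B; C→B; R→B.
Player II's best replies: T→L; B→C.
The unique mutual best reply is (B, C), giving (7, 8).
Sequential outcome (B, C) coincides with the Nash profile (B, C).

yes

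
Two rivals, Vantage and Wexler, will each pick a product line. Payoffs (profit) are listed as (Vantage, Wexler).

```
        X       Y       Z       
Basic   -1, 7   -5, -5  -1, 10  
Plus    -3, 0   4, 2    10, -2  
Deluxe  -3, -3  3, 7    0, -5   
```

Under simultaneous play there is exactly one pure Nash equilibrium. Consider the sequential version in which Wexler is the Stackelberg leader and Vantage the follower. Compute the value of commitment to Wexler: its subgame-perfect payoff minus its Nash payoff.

5

Backward induction with Wexler moving first.
- X: Vantage compares -1, -3, -3 and picks Basic; Wexler would get 7.
- Y: Vantage compares -5, 4, 3 and picks Plus; Wexler would get 2.
- Z: Vantage compares -1, 10, 0 and picks Plus; Wexler would get -2.
Wexler's induced payoffs are 7, 2, -2, so Wexler commits to X. Subgame-perfect outcome: (Basic, X) with payoffs (-1, 7).
Now find the simultaneous Nash equilibrium.
Vantage's best replies: X→Basic; Y→Plus; Z→Plus.
Wexler's best replies: Basic→Z; Plus→Y; Deluxe→Y.
Only (Plus, Y) has each player best-responding; Nash payoffs (4, 2).
Wexler's commitment gain: 7 − 2 = 5.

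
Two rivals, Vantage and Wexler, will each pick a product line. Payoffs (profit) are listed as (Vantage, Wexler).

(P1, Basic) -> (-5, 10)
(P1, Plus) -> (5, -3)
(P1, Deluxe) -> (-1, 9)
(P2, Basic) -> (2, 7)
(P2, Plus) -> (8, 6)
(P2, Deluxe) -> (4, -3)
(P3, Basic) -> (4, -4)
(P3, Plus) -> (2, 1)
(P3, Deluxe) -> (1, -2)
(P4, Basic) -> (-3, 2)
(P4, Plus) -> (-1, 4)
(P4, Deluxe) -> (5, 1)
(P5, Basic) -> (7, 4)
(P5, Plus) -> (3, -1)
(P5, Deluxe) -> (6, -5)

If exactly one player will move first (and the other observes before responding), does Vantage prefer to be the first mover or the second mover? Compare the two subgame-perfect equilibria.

second

If Vantage leads: Wexler's best replies are P1→Basic, P2→Basic, P3→Plus, P4→Plus, P5→Basic; Vantage's induced payoffs -5, 2, 2, -1, 7; outcome (P5, Basic), payoffs (7, 4).
If Wexler leads: Vantage's best replies are Basic→P5, Plus→P2, Deluxe→P5; Wexler's induced payoffs 4, 6, -5; outcome (P2, Plus), payoffs (8, 6).
Vantage gets 7 moving first and 8 moving second, so Vantage prefers to move second.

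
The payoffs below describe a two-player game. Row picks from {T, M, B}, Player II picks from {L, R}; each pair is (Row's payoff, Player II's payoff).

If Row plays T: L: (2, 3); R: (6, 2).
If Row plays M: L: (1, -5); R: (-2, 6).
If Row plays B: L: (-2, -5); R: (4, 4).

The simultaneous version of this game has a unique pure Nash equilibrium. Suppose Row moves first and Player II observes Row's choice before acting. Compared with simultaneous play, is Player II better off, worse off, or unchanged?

Solve by backward induction (Row leads).
- T: BR = L, leader payoff 2.
- M: BR = R, leader payoff -2.
- B: BR = R, leader payoff 4.
Row's induced payoffs are 2, -2, 4, so Row commits to B. Subgame-perfect outcome: (B, R) with payoffs (4, 4).
Under simultaneous play:
Row's best replies: L→T; R→T.
Player II's best replies: T→L; M→R; B→R.
The unique mutual best reply is (T, L), giving (2, 3).
Player II earns 4 sequentially versus 3 at the Nash outcome: better off.

better off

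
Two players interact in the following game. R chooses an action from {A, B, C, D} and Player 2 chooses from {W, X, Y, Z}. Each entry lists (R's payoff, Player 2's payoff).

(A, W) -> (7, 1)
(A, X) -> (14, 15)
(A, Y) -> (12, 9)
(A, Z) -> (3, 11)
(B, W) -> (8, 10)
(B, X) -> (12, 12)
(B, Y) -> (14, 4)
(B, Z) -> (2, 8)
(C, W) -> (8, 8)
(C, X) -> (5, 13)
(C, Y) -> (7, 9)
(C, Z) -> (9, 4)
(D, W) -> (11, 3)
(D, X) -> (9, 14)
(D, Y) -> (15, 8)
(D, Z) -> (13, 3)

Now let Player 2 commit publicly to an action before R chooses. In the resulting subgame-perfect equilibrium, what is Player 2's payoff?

15

Solve by backward induction (Player 2 leads).
- W → R plays D (best of 7, 8, 8, 11); Player 2 gets 3.
- X → R plays A (best of 14, 12, 5, 9); Player 2 gets 15.
- Y → R plays D (best of 12, 14, 7, 15); Player 2 gets 8.
- Z → R plays D (best of 3, 2, 9, 13); Player 2 gets 3.
Among 3, 15, 8, 3, the best is 15 at X. Subgame-perfect outcome: (A, X) with payoffs (14, 15).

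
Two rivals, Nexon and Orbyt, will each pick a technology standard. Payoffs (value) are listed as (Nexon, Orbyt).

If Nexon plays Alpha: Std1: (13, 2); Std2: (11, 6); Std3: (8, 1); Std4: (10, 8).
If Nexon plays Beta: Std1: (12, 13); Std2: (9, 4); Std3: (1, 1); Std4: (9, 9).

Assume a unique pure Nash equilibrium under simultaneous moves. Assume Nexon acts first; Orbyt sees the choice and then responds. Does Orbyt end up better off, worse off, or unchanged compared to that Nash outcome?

Orbyt best-responds to each possible Nexon move:
- Alpha: Orbyt compares 2, 6, 1, 8 and picks Std4; Nexon would get 10.
- Beta: Orbyt compares 13, 4, 1, 9 and picks Std1; Nexon would get 12.
Among 10, 12, the best is 12 at Beta. Subgame-perfect outcome: (Beta, Std1) with payoffs (12, 13).
Under simultaneous play:
Nexon's best replies: Std1→Alpha; Std2→Alpha; Std3→Alpha; Std4→Alpha.
Orbyt's best replies: Alpha→Std4; Beta→Std1.
The unique mutual best reply is (Alpha, Std4), giving (10, 8).
Orbyt earns 13 sequentially versus 8 at the Nash outcome: better off.

better off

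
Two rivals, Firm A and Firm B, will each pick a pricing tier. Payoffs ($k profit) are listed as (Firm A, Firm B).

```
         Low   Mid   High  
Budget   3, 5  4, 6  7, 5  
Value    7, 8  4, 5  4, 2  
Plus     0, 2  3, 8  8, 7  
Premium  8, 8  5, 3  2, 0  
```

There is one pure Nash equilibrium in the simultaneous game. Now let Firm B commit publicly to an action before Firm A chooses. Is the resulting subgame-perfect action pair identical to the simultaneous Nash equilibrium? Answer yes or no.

yes

Firm A best-responds to each possible Firm B move:
- Low → Firm A plays Premium (best of 3, 7, 0, 8); Firm B gets 8.
- Mid → Firm A plays Premium (best of 4, 4, 3, 5); Firm B gets 3.
- High → Firm A plays Plus (best of 7, 4, 8, 2); Firm B gets 7.
Firm B's induced payoffs are 8, 3, 7, so Firm B commits to Low. Subgame-perfect outcome: (Premium, Low) with payoffs (8, 8).
For the simultaneous game, intersect best replies.
Firm A's best replies: Low→Premium; Mid→Premium; High→Plus.
Firm B's best replies: Budget→Mid; Value→Low; Plus→Mid; Premium→Low.
Only (Premium, Low) has each player best-responding; Nash payoffs (8, 8).
Sequential outcome (Premium, Low) coincides with the Nash profile (Premium, Low).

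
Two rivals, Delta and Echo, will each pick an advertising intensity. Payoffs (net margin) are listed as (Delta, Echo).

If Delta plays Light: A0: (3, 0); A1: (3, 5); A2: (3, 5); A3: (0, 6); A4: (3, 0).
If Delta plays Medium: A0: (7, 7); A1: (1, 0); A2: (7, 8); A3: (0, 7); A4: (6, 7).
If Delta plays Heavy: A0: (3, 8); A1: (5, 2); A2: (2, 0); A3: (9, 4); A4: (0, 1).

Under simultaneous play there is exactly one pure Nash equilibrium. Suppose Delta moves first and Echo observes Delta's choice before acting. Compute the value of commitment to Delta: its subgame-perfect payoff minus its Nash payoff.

Work backward from Echo's decision.
- Light: BR = A3, leader payoff 0.
- Medium: BR = A2, leader payoff 7.
- Heavy: BR = A0, leader payoff 3.
Maximizing over 0, 7, 3, Delta chooses Medium. Subgame-perfect outcome: (Medium, A2) with payoffs (7, 8).
Now find the simultaneous Nash equilibrium.
Delta's best replies: A0→Medium; A1→Heavy; A2→Medium; A3→Heavy; A4→Medium.
Echo's best replies: Light→A3; Medium→A2; Heavy→A0.
Only (Medium, A2) has each player best-responding; Nash payoffs (7, 8).
Delta's commitment gain: 7 − 7 = 0.

0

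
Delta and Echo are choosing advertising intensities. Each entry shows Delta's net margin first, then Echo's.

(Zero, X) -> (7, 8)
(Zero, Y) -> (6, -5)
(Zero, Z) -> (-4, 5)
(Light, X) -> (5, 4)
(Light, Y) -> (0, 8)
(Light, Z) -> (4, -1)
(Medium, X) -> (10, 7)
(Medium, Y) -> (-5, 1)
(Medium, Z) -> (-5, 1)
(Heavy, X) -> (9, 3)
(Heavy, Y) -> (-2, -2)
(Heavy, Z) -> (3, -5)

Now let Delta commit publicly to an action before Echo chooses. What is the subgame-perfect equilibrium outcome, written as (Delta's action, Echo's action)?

Echo best-responds to each possible Delta move:
- Zero → Echo plays X (best of 8, -5, 5); Delta gets 7.
- Light → Echo plays Y (best of 4, 8, -1); Delta gets 0.
- Medium → Echo plays X (best of 7, 1, 1); Delta gets 10.
- Heavy → Echo plays X (best of 3, -2, -5); Delta gets 9.
Delta's induced payoffs are 7, 0, 10, 9, so Delta commits to Medium. Subgame-perfect outcome: (Medium, X) with payoffs (10, 7).

(Medium, X)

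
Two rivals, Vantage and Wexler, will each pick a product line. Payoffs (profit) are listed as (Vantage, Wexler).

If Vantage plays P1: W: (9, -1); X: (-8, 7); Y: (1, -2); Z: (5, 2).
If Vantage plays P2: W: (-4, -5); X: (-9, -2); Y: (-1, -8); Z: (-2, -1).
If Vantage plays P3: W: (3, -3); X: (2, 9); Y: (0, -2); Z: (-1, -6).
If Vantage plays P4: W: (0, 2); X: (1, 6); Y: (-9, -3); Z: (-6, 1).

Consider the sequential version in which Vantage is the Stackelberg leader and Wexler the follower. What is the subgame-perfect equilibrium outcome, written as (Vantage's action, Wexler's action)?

Wexler best-responds to each possible Vantage move:
- P1 → Wexler plays X (best of -1, 7, -2, 2); Vantage gets -8.
- P2 → Wexler plays Z (best of -5, -2, -8, -1); Vantage gets -2.
- P3 → Wexler plays X (best of -3, 9, -2, -6); Vantage gets 2.
- P4 → Wexler plays X (best of 2, 6, -3, 1); Vantage gets 1.
Vantage's induced payoffs are -8, -2, 2, 1, so Vantage commits to P3. Subgame-perfect outcome: (P3, X) with payoffs (2, 9).

(P3, X)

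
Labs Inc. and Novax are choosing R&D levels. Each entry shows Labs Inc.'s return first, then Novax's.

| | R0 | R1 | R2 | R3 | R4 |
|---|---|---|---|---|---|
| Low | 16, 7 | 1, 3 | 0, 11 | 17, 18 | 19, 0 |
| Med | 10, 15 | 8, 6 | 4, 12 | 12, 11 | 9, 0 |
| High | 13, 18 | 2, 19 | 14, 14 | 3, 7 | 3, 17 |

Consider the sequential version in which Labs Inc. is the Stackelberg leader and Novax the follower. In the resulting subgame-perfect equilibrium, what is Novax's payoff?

18

Backward induction with Labs Inc. moving first.
- Low: BR = R3, leader payoff 17.
- Med: BR = R0, leader payoff 10.
- High: BR = R1, leader payoff 2.
Maximizing over 17, 10, 2, Labs Inc. chooses Low. Subgame-perfect outcome: (Low, R3) with payoffs (17, 18).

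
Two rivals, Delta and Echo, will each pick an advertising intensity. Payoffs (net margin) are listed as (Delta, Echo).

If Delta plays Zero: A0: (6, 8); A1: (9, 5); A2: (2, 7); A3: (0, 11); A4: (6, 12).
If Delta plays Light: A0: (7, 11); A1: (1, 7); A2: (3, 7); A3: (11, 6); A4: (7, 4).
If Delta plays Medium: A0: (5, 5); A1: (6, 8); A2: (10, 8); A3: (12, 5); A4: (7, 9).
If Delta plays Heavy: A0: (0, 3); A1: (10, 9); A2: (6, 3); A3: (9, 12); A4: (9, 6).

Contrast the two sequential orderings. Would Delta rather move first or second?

If Delta leads: Echo's best replies are Zero→A4, Light→A0, Medium→A4, Heavy→A3; Delta's induced payoffs 6, 7, 7, 9; outcome (Heavy, A3), payoffs (9, 12).
If Echo leads: Delta's best replies are A0→Light, A1→Heavy, A2→Medium, A3→Medium, A4→Heavy; Echo's induced payoffs 11, 9, 8, 5, 6; outcome (Light, A0), payoffs (7, 11).
Delta gets 9 moving first and 7 moving second, so Delta prefers to move first.

first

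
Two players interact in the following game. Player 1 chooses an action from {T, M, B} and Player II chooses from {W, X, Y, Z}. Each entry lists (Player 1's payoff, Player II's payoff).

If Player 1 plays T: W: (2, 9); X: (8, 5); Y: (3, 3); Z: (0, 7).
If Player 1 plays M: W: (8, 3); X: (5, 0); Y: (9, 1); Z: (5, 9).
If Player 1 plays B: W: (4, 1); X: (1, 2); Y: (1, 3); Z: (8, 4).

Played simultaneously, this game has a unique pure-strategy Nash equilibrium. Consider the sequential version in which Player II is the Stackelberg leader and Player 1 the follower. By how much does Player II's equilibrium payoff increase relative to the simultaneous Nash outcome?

1

Player 1 best-responds to each possible Player II move:
- W → Player 1 plays M (best of 2, 8, 4); Player II gets 3.
- X → Player 1 plays T (best of 8, 5, 1); Player II gets 5.
- Y → Player 1 plays M (best of 3, 9, 1); Player II gets 1.
- Z → Player 1 plays B (best of 0, 5, 8); Player II gets 4.
Player II's induced payoffs are 3, 5, 1, 4, so Player II commits to X. Subgame-perfect outcome: (T, X) with payoffs (8, 5).
For the simultaneous game, intersect best replies.
Player 1's best replies: W→M; X→T; Y→M; Z→B.
Player II's best replies: T→W; M→Z; B→Z.
Only (B, Z) has each player best-responding; Nash payoffs (8, 4).
Player II's commitment gain: 5 − 4 = 1.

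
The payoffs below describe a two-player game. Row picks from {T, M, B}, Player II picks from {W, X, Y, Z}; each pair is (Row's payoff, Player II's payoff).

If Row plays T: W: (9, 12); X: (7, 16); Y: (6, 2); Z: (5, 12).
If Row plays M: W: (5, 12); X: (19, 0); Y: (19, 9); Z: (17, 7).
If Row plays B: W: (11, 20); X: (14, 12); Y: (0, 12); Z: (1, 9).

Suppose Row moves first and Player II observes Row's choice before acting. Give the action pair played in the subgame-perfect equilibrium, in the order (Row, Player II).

Work backward from Player II's decision.
- T: Player II compares 12, 16, 2, 12 and picks X; Row would get 7.
- M: Player II compares 12, 0, 9, 7 and picks W; Row would get 5.
- B: Player II compares 20, 12, 12, 9 and picks W; Row would get 11.
Among 7, 5, 11, the best is 11 at B. Subgame-perfect outcome: (B, W) with payoffs (11, 20).

(B, W)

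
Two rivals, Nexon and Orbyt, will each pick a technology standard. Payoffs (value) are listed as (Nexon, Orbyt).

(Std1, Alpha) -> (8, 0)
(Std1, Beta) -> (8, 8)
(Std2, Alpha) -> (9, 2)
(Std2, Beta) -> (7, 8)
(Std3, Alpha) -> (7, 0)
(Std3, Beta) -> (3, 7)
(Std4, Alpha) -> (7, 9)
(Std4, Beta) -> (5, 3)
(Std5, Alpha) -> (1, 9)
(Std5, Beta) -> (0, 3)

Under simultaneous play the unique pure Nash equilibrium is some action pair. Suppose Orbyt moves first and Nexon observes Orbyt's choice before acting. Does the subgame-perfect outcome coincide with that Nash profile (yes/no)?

Work backward from Nexon's decision.
- Alpha → Nexon plays Std2 (best of 8, 9, 7, 7, 1); Orbyt gets 2.
- Beta → Nexon plays Std1 (best of 8, 7, 3, 5, 0); Orbyt gets 8.
Orbyt's induced payoffs are 2, 8, so Orbyt commits to Beta. Subgame-perfect outcome: (Std1, Beta) with payoffs (8, 8).
Now find the simultaneous Nash equilibrium.
Nexon's best replies: Alpha→Std2; Beta→Std1.
Orbyt's best replies: Std1→Beta; Std2→Beta; Std3→Beta; Std4→Alpha; Std5→Alpha.
Only (Std1, Beta) has each player best-responding; Nash payoffs (8, 8).
Sequential outcome (Std1, Beta) coincides with the Nash profile (Std1, Beta).

yes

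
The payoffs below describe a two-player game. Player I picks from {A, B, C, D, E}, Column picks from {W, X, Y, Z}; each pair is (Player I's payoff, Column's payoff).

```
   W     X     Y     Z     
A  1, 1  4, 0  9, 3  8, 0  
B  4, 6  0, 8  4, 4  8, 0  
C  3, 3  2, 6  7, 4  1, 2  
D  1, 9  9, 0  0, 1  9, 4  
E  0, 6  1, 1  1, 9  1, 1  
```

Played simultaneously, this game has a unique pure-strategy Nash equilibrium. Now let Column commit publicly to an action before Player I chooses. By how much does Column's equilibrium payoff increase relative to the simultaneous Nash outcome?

Backward induction with Column moving first.
- W → Player I plays B (best of 1, 4, 3, 1, 0); Column gets 6.
- X → Player I plays D (best of 4, 0, 2, 9, 1); Column gets 0.
- Y → Player I plays A (best of 9, 4, 7, 0, 1); Column gets 3.
- Z → Player I plays D (best of 8, 8, 1, 9, 1); Column gets 4.
Column's induced payoffs are 6, 0, 3, 4, so Column commits to W. Subgame-perfect outcome: (B, W) with payoffs (4, 6).
Under simultaneous play:
Player I's best replies: W→B; X→D; Y→A; Z→D.
Column's best replies: A→Y; B→X; C→X; D→W; E→Y.
The unique mutual best reply is (A, Y), giving (9, 3).
Column's commitment gain: 6 − 3 = 3.

3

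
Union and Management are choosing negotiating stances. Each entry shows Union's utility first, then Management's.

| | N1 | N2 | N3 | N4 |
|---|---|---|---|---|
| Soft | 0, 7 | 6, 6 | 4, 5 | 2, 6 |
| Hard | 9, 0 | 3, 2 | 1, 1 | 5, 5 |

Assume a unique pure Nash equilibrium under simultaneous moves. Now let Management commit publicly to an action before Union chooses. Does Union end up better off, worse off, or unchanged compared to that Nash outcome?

Work backward from Union's decision.
- N1 → Union plays Hard (best of 0, 9); Management gets 0.
- N2 → Union plays Soft (best of 6, 3); Management gets 6.
- N3 → Union plays Soft (best of 4, 1); Management gets 5.
- N4 → Union plays Hard (best of 2, 5); Management gets 5.
Among 0, 6, 5, 5, the best is 6 at N2. Subgame-perfect outcome: (Soft, N2) with payoffs (6, 6).
For the simultaneous game, intersect best replies.
Union's best replies: N1→Hard; N2→Soft; N3→Soft; N4→Hard.
Management's best replies: Soft→N1; Hard→N4.
Only (Hard, N4) has each player best-responding; Nash payoffs (5, 5).
Union earns 6 sequentially versus 5 at the Nash outcome: better off.

better off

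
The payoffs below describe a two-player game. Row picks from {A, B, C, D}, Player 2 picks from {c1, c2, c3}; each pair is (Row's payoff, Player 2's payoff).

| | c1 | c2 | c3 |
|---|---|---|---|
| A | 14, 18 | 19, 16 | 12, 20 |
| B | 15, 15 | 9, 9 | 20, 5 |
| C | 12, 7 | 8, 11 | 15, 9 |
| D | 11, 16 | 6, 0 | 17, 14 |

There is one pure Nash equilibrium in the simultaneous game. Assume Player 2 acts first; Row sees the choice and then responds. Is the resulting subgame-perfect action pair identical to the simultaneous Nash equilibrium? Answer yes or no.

Backward induction with Player 2 moving first.
- c1: BR = B, leader payoff 15.
- c2: BR = A, leader payoff 16.
- c3: BR = B, leader payoff 5.
Player 2's induced payoffs are 15, 16, 5, so Player 2 commits to c2. Subgame-perfect outcome: (A, c2) with payoffs (19, 16).
Under simultaneous play:
Row's best replies: c1→B; c2→A; c3→B.
Player 2's best replies: A→c3; B→c1; C→c2; D→c1.
Only (B, c1) has each player best-responding; Nash payoffs (15, 15).
Sequential outcome (A, c2) differs from the Nash profile (B, c1).

no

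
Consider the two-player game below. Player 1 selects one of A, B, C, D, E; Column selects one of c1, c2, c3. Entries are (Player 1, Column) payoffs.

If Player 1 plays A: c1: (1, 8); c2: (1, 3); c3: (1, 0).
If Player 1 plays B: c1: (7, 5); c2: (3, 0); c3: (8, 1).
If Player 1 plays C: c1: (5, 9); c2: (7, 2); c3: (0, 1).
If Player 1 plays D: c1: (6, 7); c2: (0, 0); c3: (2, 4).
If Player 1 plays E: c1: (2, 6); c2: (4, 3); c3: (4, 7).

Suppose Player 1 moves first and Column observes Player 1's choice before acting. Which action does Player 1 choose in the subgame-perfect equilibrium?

Solve by backward induction (Player 1 leads).
- A: BR = c1, leader payoff 1.
- B: BR = c1, leader payoff 7.
- C: BR = c1, leader payoff 5.
- D: BR = c1, leader payoff 6.
- E: BR = c3, leader payoff 4.
Maximizing over 1, 7, 5, 6, 4, Player 1 chooses B. Subgame-perfect outcome: (B, c1) with payoffs (7, 5).

B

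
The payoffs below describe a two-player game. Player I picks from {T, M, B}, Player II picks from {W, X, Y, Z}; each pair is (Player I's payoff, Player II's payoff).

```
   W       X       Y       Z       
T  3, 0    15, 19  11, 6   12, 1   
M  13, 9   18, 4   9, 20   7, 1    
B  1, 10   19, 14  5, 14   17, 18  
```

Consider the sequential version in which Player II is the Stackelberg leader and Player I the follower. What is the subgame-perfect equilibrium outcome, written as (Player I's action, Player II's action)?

Player I best-responds to each possible Player II move:
- W: BR = M, leader payoff 9.
- X: BR = B, leader payoff 14.
- Y: BR = T, leader payoff 6.
- Z: BR = B, leader payoff 18.
Maximizing over 9, 14, 6, 18, Player II chooses Z. Subgame-perfect outcome: (B, Z) with payoffs (17, 18).

(B, Z)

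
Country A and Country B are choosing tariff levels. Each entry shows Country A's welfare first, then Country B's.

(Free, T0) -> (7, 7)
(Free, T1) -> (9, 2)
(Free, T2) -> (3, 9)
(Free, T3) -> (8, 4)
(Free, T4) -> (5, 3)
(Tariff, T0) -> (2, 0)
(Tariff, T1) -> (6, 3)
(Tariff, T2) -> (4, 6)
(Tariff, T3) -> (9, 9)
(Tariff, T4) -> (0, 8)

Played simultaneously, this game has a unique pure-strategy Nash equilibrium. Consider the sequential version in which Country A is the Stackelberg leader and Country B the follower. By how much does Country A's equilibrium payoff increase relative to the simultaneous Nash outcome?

0

Solve by backward induction (Country A leads).
- Free: BR = T2, leader payoff 3.
- Tariff: BR = T3, leader payoff 9.
Maximizing over 3, 9, Country A chooses Tariff. Subgame-perfect outcome: (Tariff, T3) with payoffs (9, 9).
For the simultaneous game, intersect best replies.
Country A's best replies: T0→Free; T1→Free; T2→Tariff; T3→Tariff; T4→Free.
Country B's best replies: Free→T2; Tariff→T3.
Only (Tariff, T3) has each player best-responding; Nash payoffs (9, 9).
Country A's commitment gain: 9 − 9 = 0.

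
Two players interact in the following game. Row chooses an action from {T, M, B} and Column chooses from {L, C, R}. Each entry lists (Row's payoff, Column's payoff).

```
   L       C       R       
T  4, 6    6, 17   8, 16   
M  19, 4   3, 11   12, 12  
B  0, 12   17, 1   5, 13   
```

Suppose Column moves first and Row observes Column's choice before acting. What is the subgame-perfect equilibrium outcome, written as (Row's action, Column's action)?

(M, R)

Work backward from Row's decision.
- L: Row compares 4, 19, 0 and picks M; Column would get 4.
- C: Row compares 6, 3, 17 and picks B; Column would get 1.
- R: Row compares 8, 12, 5 and picks M; Column would get 12.
Among 4, 1, 12, the best is 12 at R. Subgame-perfect outcome: (M, R) with payoffs (12, 12).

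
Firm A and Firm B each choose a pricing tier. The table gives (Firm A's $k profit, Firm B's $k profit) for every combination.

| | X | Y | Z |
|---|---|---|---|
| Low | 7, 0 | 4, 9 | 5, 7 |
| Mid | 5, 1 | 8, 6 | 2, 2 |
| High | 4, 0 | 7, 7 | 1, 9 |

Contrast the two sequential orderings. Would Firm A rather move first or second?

first

If Firm A leads: Firm B's best replies are Low→Y, Mid→Y, High→Z; Firm A's induced payoffs 4, 8, 1; outcome (Mid, Y), payoffs (8, 6).
If Firm B leads: Firm A's best replies are X→Low, Y→Mid, Z→Low; Firm B's induced payoffs 0, 6, 7; outcome (Low, Z), payoffs (5, 7).
Firm A gets 8 moving first and 5 moving second, so Firm A prefers to move first.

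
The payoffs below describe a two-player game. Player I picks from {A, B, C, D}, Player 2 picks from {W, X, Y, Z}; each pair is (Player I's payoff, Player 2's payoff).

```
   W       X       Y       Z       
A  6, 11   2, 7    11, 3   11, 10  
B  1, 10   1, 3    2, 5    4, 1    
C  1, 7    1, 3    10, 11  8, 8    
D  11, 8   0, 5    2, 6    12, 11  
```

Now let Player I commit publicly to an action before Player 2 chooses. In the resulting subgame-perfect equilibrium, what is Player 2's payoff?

Player 2 best-responds to each possible Player I move:
- A: Player 2 compares 11, 7, 3, 10 and picks W; Player I would get 6.
- B: Player 2 compares 10, 3, 5, 1 and picks W; Player I would get 1.
- C: Player 2 compares 7, 3, 11, 8 and picks Y; Player I would get 10.
- D: Player 2 compares 8, 5, 6, 11 and picks Z; Player I would get 12.
Maximizing over 6, 1, 10, 12, Player I chooses D. Subgame-perfect outcome: (D, Z) with payoffs (12, 11).

11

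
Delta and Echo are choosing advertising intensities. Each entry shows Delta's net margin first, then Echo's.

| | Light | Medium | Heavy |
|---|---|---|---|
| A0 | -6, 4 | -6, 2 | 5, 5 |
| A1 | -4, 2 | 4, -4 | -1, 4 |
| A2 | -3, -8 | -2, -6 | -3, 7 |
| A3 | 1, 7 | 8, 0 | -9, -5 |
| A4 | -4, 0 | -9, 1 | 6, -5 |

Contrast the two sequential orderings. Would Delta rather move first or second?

first

If Delta leads: Echo's best replies are A0→Heavy, A1→Heavy, A2→Heavy, A3→Light, A4→Medium; Delta's induced payoffs 5, -1, -3, 1, -9; outcome (A0, Heavy), payoffs (5, 5).
If Echo leads: Delta's best replies are Light→A3, Medium→A3, Heavy→A4; Echo's induced payoffs 7, 0, -5; outcome (A3, Light), payoffs (1, 7).
Delta gets 5 moving first and 1 moving second, so Delta prefers to move first.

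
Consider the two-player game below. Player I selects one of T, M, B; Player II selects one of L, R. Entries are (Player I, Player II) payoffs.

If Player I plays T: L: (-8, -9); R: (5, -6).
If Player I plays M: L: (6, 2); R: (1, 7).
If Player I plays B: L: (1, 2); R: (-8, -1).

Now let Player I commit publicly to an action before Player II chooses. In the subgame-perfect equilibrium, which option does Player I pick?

Backward induction with Player I moving first.
- T: BR = R, leader payoff 5.
- M: BR = R, leader payoff 1.
- B: BR = L, leader payoff 1.
Maximizing over 5, 1, 1, Player I chooses T. Subgame-perfect outcome: (T, R) with payoffs (5, -6).

T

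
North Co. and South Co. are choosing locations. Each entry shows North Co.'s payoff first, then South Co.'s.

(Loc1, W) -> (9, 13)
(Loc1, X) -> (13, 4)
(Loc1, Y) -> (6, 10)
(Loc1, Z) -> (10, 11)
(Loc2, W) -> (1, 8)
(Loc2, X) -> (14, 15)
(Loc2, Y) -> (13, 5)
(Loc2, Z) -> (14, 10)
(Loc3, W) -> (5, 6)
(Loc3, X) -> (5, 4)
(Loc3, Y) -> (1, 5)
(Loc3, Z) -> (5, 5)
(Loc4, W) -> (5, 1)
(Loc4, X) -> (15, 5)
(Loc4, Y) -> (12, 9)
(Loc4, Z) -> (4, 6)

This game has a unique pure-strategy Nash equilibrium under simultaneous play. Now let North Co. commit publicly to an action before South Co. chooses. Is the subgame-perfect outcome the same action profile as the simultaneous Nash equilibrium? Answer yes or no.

Work backward from South Co.'s decision.
- Loc1: South Co. compares 13, 4, 10, 11 and picks W; North Co. would get 9.
- Loc2: South Co. compares 8, 15, 5, 10 and picks X; North Co. would get 14.
- Loc3: South Co. compares 6, 4, 5, 5 and picks W; North Co. would get 5.
- Loc4: South Co. compares 1, 5, 9, 6 and picks Y; North Co. would get 12.
Maximizing over 9, 14, 5, 12, North Co. chooses Loc2. Subgame-perfect outcome: (Loc2, X) with payoffs (14, 15).
Under simultaneous play:
North Co.'s best replies: W→Loc1; X→Loc4; Y→Loc2; Z→Loc2.
South Co.'s best replies: Loc1→W; Loc2→X; Loc3→W; Loc4→Y.
Only (Loc1, W) has each player best-responding; Nash payoffs (9, 13).
Sequential outcome (Loc2, X) differs from the Nash profile (Loc1, W).

no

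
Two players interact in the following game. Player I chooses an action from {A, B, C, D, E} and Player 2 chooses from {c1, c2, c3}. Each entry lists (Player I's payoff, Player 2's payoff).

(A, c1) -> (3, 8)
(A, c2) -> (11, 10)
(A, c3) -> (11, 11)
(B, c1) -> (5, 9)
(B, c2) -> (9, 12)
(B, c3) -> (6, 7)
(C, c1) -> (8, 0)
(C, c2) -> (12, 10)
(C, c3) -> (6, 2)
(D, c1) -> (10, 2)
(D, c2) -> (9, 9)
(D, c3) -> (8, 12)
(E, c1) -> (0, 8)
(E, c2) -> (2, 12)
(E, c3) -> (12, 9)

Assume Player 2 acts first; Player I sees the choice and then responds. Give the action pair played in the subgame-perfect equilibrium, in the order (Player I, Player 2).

(C, c2)

Player I best-responds to each possible Player 2 move:
- c1: BR = D, leader payoff 2.
- c2: BR = C, leader payoff 10.
- c3: BR = E, leader payoff 9.
Maximizing over 2, 10, 9, Player 2 chooses c2. Subgame-perfect outcome: (C, c2) with payoffs (12, 10).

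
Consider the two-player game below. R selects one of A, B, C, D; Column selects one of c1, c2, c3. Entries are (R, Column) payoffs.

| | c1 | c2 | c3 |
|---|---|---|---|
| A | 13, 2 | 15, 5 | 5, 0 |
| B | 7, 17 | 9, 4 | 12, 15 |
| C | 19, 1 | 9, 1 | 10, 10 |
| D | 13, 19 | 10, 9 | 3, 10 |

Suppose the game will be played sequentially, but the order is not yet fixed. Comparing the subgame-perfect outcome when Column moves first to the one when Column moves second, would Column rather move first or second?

If R leads: Column's best replies are A→c2, B→c1, C→c3, D→c1; R's induced payoffs 15, 7, 10, 13; outcome (A, c2), payoffs (15, 5).
If Column leads: R's best replies are c1→C, c2→A, c3→B; Column's induced payoffs 1, 5, 15; outcome (B, c3), payoffs (12, 15).
Column gets 15 moving first and 5 moving second, so Column prefers to move first.

first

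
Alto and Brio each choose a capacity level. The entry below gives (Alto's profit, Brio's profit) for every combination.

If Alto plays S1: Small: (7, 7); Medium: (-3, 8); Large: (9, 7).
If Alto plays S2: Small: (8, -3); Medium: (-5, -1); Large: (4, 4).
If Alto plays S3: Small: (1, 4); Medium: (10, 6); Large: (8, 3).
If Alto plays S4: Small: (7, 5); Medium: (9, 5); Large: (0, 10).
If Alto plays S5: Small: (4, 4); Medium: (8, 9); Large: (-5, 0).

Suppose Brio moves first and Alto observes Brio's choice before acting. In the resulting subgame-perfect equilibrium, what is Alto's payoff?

Alto best-responds to each possible Brio move:
- Small: Alto compares 7, 8, 1, 7, 4 and picks S2; Brio would get -3.
- Medium: Alto compares -3, -5, 10, 9, 8 and picks S3; Brio would get 6.
- Large: Alto compares 9, 4, 8, 0, -5 and picks S1; Brio would get 7.
Brio's induced payoffs are -3, 6, 7, so Brio commits to Large. Subgame-perfect outcome: (S1, Large) with payoffs (9, 7).

9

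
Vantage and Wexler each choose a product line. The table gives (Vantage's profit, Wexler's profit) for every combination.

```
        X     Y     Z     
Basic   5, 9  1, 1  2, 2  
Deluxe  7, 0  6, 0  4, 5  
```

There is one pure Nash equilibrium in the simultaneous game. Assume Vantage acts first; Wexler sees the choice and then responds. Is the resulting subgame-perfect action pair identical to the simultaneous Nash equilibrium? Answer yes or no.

Work backward from Wexler's decision.
- Basic: Wexler compares 9, 1, 2 and picks X; Vantage would get 5.
- Deluxe: Wexler compares 0, 0, 5 and picks Z; Vantage would get 4.
Maximizing over 5, 4, Vantage chooses Basic. Subgame-perfect outcome: (Basic, X) with payoffs (5, 9).
For the simultaneous game, intersect best replies.
Vantage's best replies: X→Deluxe; Y→Deluxe; Z→Deluxe.
Wexler's best replies: Basic→X; Deluxe→Z.
The unique mutual best reply is (Deluxe, Z), giving (4, 5).
Sequential outcome (Basic, X) differs from the Nash profile (Deluxe, Z).

no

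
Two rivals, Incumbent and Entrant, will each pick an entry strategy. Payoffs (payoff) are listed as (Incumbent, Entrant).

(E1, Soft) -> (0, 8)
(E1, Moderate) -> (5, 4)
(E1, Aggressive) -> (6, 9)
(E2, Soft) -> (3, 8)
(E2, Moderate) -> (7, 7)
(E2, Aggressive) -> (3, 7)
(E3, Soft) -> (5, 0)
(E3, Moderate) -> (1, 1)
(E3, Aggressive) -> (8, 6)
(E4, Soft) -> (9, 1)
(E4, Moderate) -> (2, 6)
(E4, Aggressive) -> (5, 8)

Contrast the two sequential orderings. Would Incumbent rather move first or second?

If Incumbent leads: Entrant's best replies are E1→Aggressive, E2→Soft, E3→Aggressive, E4→Aggressive; Incumbent's induced payoffs 6, 3, 8, 5; outcome (E3, Aggressive), payoffs (8, 6).
If Entrant leads: Incumbent's best replies are Soft→E4, Moderate→E2, Aggressive→E3; Entrant's induced payoffs 1, 7, 6; outcome (E2, Moderate), payoffs (7, 7).
Incumbent gets 8 moving first and 7 moving second, so Incumbent prefers to move first.

first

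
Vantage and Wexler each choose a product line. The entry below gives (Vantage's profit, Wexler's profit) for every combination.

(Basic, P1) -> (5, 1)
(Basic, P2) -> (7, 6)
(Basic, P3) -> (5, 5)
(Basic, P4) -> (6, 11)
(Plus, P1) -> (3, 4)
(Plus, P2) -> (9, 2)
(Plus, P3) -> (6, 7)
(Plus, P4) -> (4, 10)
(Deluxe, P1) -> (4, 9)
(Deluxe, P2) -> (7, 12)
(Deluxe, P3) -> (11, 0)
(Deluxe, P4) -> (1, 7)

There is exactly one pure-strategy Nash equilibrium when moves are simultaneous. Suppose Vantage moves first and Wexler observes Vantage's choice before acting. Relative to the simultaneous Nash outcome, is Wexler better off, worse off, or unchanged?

better off

Wexler best-responds to each possible Vantage move:
- Basic → Wexler plays P4 (best of 1, 6, 5, 11); Vantage gets 6.
- Plus → Wexler plays P4 (best of 4, 2, 7, 10); Vantage gets 4.
- Deluxe → Wexler plays P2 (best of 9, 12, 0, 7); Vantage gets 7.
Among 6, 4, 7, the best is 7 at Deluxe. Subgame-perfect outcome: (Deluxe, P2) with payoffs (7, 12).
Under simultaneous play:
Vantage's best replies: P1→Basic; P2→Plus; P3→Deluxe; P4→Basic.
Wexler's best replies: Basic→P4; Plus→P4; Deluxe→P2.
The unique mutual best reply is (Basic, P4), giving (6, 11).
Wexler earns 12 sequentially versus 11 at the Nash outcome: better off.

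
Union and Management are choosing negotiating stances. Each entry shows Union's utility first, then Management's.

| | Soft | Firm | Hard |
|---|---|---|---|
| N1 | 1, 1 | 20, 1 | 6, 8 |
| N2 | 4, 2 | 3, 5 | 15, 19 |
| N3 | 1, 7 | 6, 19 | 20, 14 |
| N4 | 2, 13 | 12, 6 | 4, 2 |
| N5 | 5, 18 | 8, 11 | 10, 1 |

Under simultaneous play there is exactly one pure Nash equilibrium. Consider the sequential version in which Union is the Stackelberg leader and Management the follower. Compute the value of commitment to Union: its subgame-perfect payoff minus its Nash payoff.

10

Solve by backward induction (Union leads).
- N1 → Management plays Hard (best of 1, 1, 8); Union gets 6.
- N2 → Management plays Hard (best of 2, 5, 19); Union gets 15.
- N3 → Management plays Firm (best of 7, 19, 14); Union gets 6.
- N4 → Management plays Soft (best of 13, 6, 2); Union gets 2.
- N5 → Management plays Soft (best of 18, 11, 1); Union gets 5.
Union's induced payoffs are 6, 15, 6, 2, 5, so Union commits to N2. Subgame-perfect outcome: (N2, Hard) with payoffs (15, 19).
Now find the simultaneous Nash equilibrium.
Union's best replies: Soft→N5; Firm→N1; Hard→N3.
Management's best replies: N1→Hard; N2→Hard; N3→Firm; N4→Soft; N5→Soft.
The unique mutual best reply is (N5, Soft), giving (5, 18).
Union's commitment gain: 15 − 5 = 10.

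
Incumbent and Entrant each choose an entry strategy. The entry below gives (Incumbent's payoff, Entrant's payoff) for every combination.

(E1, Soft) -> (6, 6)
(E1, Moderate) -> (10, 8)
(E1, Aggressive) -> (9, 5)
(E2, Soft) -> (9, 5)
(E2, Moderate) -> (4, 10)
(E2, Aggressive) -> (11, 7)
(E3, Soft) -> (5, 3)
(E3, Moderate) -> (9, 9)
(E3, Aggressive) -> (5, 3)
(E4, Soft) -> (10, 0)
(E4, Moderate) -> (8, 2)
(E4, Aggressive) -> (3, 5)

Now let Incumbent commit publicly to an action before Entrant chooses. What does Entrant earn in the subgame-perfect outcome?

Backward induction with Incumbent moving first.
- E1: Entrant compares 6, 8, 5 and picks Moderate; Incumbent would get 10.
- E2: Entrant compares 5, 10, 7 and picks Moderate; Incumbent would get 4.
- E3: Entrant compares 3, 9, 3 and picks Moderate; Incumbent would get 9.
- E4: Entrant compares 0, 2, 5 and picks Aggressive; Incumbent would get 3.
Maximizing over 10, 4, 9, 3, Incumbent chooses E1. Subgame-perfect outcome: (E1, Moderate) with payoffs (10, 8).

8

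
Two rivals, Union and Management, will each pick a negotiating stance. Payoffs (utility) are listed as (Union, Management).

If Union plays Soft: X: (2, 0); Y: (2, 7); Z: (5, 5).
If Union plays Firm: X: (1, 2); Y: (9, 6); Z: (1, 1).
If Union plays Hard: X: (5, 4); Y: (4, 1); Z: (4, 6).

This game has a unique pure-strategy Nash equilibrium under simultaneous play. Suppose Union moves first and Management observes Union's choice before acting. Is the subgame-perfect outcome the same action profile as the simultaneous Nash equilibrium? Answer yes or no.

Management best-responds to each possible Union move:
- Soft → Management plays Y (best of 0, 7, 5); Union gets 2.
- Firm → Management plays Y (best of 2, 6, 1); Union gets 9.
- Hard → Management plays Z (best of 4, 1, 6); Union gets 4.
Among 2, 9, 4, the best is 9 at Firm. Subgame-perfect outcome: (Firm, Y) with payoffs (9, 6).
Now find the simultaneous Nash equilibrium.
Union's best replies: X→Hard; Y→Firm; Z→Soft.
Management's best replies: Soft→Y; Firm→Y; Hard→Z.
The unique mutual best reply is (Firm, Y), giving (9, 6).
Sequential outcome (Firm, Y) coincides with the Nash profile (Firm, Y).

yes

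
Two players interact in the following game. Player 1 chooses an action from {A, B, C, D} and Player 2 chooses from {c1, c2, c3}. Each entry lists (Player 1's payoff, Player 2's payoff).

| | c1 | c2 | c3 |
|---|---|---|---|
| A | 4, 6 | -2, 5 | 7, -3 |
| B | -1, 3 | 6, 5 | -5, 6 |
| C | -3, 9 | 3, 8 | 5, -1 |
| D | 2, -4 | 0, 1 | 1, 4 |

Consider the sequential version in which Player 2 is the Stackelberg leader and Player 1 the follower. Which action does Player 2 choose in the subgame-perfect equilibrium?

Backward induction with Player 2 moving first.
- c1: Player 1 compares 4, -1, -3, 2 and picks A; Player 2 would get 6.
- c2: Player 1 compares -2, 6, 3, 0 and picks B; Player 2 would get 5.
- c3: Player 1 compares 7, -5, 5, 1 and picks A; Player 2 would get -3.
Among 6, 5, -3, the best is 6 at c1. Subgame-perfect outcome: (A, c1) with payoffs (4, 6).

c1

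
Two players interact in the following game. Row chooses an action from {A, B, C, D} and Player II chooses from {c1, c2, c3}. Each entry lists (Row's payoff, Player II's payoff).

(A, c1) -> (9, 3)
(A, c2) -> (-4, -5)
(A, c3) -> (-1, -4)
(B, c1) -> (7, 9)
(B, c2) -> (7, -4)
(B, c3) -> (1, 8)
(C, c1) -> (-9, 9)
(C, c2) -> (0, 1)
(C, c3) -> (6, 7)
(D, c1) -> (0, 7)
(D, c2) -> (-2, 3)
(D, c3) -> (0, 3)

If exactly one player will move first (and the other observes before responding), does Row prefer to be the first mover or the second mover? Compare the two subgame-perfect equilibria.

first

If Row leads: Player II's best replies are A→c1, B→c1, C→c1, D→c1; Row's induced payoffs 9, 7, -9, 0; outcome (A, c1), payoffs (9, 3).
If Player II leads: Row's best replies are c1→A, c2→B, c3→C; Player II's induced payoffs 3, -4, 7; outcome (C, c3), payoffs (6, 7).
Row gets 9 moving first and 6 moving second, so Row prefers to move first.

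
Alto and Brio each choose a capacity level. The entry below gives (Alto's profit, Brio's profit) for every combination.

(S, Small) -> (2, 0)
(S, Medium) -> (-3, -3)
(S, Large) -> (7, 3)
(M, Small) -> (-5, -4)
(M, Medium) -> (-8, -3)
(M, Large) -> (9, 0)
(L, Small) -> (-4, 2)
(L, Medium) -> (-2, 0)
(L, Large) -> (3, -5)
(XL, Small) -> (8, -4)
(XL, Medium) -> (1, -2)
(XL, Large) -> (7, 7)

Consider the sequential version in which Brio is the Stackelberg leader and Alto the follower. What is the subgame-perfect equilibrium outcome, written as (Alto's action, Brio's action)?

Work backward from Alto's decision.
- Small: Alto compares 2, -5, -4, 8 and picks XL; Brio would get -4.
- Medium: Alto compares -3, -8, -2, 1 and picks XL; Brio would get -2.
- Large: Alto compares 7, 9, 3, 7 and picks M; Brio would get 0.
Among -4, -2, 0, the best is 0 at Large. Subgame-perfect outcome: (M, Large) with payoffs (9, 0).

(M, Large)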